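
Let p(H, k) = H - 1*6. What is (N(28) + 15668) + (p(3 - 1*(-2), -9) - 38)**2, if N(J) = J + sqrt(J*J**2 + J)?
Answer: 17217 + 2*sqrt(5495) ≈ 17365.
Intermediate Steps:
p(H, k) = -6 + H (p(H, k) = H - 6 = -6 + H)
N(J) = J + sqrt(J + J**3) (N(J) = J + sqrt(J**3 + J) = J + sqrt(J + J**3))
(N(28) + 15668) + (p(3 - 1*(-2), -9) - 38)**2 = ((28 + sqrt(28 + 28**3)) + 15668) + ((-6 + (3 - 1*(-2))) - 38)**2 = ((28 + sqrt(28 + 21952)) + 15668) + ((-6 + (3 + 2)) - 38)**2 = ((28 + sqrt(21980)) + 15668) + ((-6 + 5) - 38)**2 = ((28 + 2*sqrt(5495)) + 15668) + (-1 - 38)**2 = (15696 + 2*sqrt(5495)) + (-39)**2 = (15696 + 2*sqrt(5495)) + 1521 = 17217 + 2*sqrt(5495)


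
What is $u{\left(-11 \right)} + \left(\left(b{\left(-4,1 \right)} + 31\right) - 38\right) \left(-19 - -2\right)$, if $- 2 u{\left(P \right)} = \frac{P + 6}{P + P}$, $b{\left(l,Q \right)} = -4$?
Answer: $\frac{8223}{44} \approx 186.89$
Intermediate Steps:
$u{\left(P \right)} = - \frac{6 + P}{4 P}$ ($u{\left(P \right)} = - \frac{\left(P + 6\right) \frac{1}{P + P}}{2} = - \frac{\left(6 + P\right) \frac{1}{2 P}}{2} = - \frac{\frac{1}{2} \frac{1}{P} \left(6 + P\right)}{2} = - \frac{6 + P}{4 P}$)
$u{\left(-11 \right)} + \left(\left(b{\left(-4,1 \right)} + 31\right) - 38\right) \left(-19 - -2\right) = \frac{-6 - -11}{4 \left(-11\right)} + \left(\left(-4 + 31\right) - 38\right) \left(-19 - -2\right) = \frac{1}{4} \left(- \frac{1}{11}\right) \left(-6 + 11\right) + \left(27 - 38\right) \left(-19 + 2\right) = \frac{1}{4} \left(- \frac{1}{11}\right) 5 - -187 = - \frac{5}{44} + 187 = \frac{8223}{44}$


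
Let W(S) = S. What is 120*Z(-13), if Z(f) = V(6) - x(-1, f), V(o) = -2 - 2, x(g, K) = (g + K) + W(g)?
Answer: 1320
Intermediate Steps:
x(g, K) = K + 2*g (x(g, K) = (g + K) + g = (K + g) + g = K + 2*g)
V(o) = -4
Z(f) = -2 - f (Z(f) = -4 - (f + 2*(-1)) = -4 - (f - 2) = -4 - (-2 + f) = -4 + (2 - f) = -2 - f)
120*Z(-13) = 120*(-2 - 1*(-13)) = 120*(-2 + 13) = 120*11 = 1320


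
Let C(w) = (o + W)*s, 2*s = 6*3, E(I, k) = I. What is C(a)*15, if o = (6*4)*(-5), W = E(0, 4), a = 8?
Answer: -16200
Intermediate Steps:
W = 0
o = -120 (o = 24*(-5) = -120)
s = 9 (s = (6*3)/2 = (1/2)*18 = 9)
C(w) = -1080 (C(w) = (-120 + 0)*9 = -120*9 = -1080)
C(a)*15 = -1080*15 = -16200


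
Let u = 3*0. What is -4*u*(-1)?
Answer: 0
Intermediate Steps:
u = 0
-4*u*(-1) = -4*0*(-1) = 0*(-1) = 0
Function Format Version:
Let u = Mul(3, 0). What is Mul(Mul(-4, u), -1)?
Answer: 0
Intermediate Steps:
u = 0
Mul(Mul(-4, u), -1) = Mul(Mul(-4, 0), -1) = Mul(0, -1) = 0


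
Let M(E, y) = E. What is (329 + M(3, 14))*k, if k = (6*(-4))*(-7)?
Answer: 55776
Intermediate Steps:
k = 168 (k = -24*(-7) = 168)
(329 + M(3, 14))*k = (329 + 3)*168 = 332*168 = 55776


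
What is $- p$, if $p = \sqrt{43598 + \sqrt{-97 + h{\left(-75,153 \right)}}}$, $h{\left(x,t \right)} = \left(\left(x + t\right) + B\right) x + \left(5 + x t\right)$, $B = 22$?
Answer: $- \sqrt{43598 + i \sqrt{19067}} \approx -208.8 - 0.33066 i$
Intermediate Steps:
$h{\left(x,t \right)} = 5 + t x + x \left(22 + t + x\right)$ ($h{\left(x,t \right)} = \left(\left(x + t\right) + 22\right) x + \left(5 + x t\right) = \left(\left(t + x\right) + 22\right) x + \left(5 + t x\right) = \left(22 + t + x\right) x + \left(5 + t x\right) = x \left(22 + t + x\right) + \left(5 + t x\right) = 5 + t x + x \left(22 + t + x\right)$)
$p = \sqrt{43598 + i \sqrt{19067}}$ ($p = \sqrt{43598 + \sqrt{-97 + \left(5 + \left(-75\right)^{2} + 22 \left(-75\right) + 2 \cdot 153 \left(-75\right)\right)}} = \sqrt{43598 + \sqrt{-97 + \left(5 + 5625 - 1650 - 22950\right)}} = \sqrt{43598 + \sqrt{-97 - 18970}} = \sqrt{43598 + \sqrt{-19067}} = \sqrt{43598 + i \sqrt{19067}} \approx 208.8 + 0.3307 i$)
$- p = - \sqrt{43598 + i \sqrt{19067}}$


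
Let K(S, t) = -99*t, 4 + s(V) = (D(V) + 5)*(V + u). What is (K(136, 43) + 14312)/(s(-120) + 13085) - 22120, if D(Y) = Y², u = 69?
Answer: -15961226935/721574 ≈ -22120.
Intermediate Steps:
s(V) = -4 + (5 + V²)*(69 + V) (s(V) = -4 + (V² + 5)*(V + 69) = -4 + (5 + V²)*(69 + V))
(K(136, 43) + 14312)/(s(-120) + 13085) - 22120 = (-99*43 + 14312)/((341 + (-120)³ + 5*(-120) + 69*(-120)²) + 13085) - 22120 = (-4257 + 14312)/((341 - 1728000 - 600 + 69*14400) + 13085) - 22120 = 10055/((341 - 1728000 - 600 + 993600) + 13085) - 22120 = 10055/(-734659 + 13085) - 22120 = 10055/(-721574) - 22120 = 10055*(-1/721574) - 22120 = -10055/721574 - 22120 = -15961226935/721574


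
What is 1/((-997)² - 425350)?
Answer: 1/568659 ≈ 1.7585e-6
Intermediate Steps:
1/((-997)² - 425350) = 1/(994009 - 425350) = 1/568659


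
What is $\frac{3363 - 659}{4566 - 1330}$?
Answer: $\frac{676}{809} \approx 0.8356$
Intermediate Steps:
$\frac{3363 - 659}{4566 - 1330} = \frac{2704}{3236} = 2704 \cdot \frac{1}{3236} = \frac{676}{809}$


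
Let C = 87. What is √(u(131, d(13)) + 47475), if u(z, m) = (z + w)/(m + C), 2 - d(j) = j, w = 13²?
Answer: 10*√171399/19 ≈ 217.90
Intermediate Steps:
w = 169
d(j) = 2 - j
u(z, m) = (169 + z)/(87 + m) (u(z, m) = (z + 169)/(m + 87) = (169 + z)/(87 + m))
√(u(131, d(13)) + 47475) = √((169 + 131)/(87 + (2 - 1*13)) + 47475) = √(300/(87 + (2 - 13)) + 47475) = √(300/(87 - 11) + 47475) = √(300/76 + 47475) = √((1/76)*300 + 47475) = √(75/19 + 47475) = √(902100/19) = 10*√171399/19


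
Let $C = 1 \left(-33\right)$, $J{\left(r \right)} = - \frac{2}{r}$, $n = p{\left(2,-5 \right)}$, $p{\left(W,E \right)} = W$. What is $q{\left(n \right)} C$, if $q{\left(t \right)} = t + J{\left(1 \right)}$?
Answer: $0$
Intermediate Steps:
$n = 2$
$q{\left(t \right)} = -2 + t$ ($q{\left(t \right)} = t - \frac{2}{1} = t - 2 = -2 + t$)
$C = -33$
$q{\left(n \right)} C = \left(-2 + 2\right) \left(-33\right) = 0 \left(-33\right) = 0$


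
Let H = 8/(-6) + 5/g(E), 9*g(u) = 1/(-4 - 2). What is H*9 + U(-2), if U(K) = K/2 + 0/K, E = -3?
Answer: -2443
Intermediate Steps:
g(u) = -1/54 (g(u) = 1/(9*(-4 - 2)) = (⅑)/(-6) = (⅑)*(-⅙) = -1/54)
U(K) = K/2 (U(K) = K*(½) + 0 = K/2 + 0 = K/2)
H = -814/3 (H = 8/(-6) + 5/(-1/54) = 8*(-⅙) + 5*(-54) = -4/3 - 270 = -814/3 ≈ -271.33)
H*9 + U(-2) = -814/3*9 + (½)*(-2) = -2442 - 1 = -2443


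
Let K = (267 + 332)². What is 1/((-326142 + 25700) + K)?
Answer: 1/58359 ≈ 1.7135e-5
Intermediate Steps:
K = 358801 (K = 599² = 358801)
1/((-326142 + 25700) + K) = 1/((-326142 + 25700) + 358801) = 1/(-300442 + 358801) = 1/58359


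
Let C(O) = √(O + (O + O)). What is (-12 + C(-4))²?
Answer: 132 - 48*I*√3 ≈ 132.0 - 83.138*I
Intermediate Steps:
C(O) = √3*√O (C(O) = √(O + 2*O) = √(3*O) = √3*√O)
(-12 + C(-4))² = (-12 + √3*√(-4))² = (-12 + √3*(2*I))² = (-12 + 2*I*√3)²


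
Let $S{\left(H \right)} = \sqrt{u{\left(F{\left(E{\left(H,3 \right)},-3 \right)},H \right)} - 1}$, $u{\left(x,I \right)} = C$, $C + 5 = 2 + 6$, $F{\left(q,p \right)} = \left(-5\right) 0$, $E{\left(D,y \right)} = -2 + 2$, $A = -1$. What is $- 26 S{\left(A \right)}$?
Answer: $- 26 \sqrt{2} \approx -36.77$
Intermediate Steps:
$E{\left(D,y \right)} = 0$
$F{\left(q,p \right)} = 0$
$C = 3$ ($C = -5 + \left(2 + 6\right) = -5 + 8 = 3$)
$u{\left(x,I \right)} = 3$
$S{\left(H \right)} = \sqrt{2}$ ($S{\left(H \right)} = \sqrt{3 - 1} = \sqrt{2}$)
$- 26 S{\left(A \right)} = - 26 \sqrt{2}$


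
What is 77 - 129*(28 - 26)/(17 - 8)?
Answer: 145/3 ≈ 48.333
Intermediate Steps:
77 - 129*(28 - 26)/(17 - 8) = 77 - 258/9 = 77 - 129*2/9 = 77 - 86/3 = 145/3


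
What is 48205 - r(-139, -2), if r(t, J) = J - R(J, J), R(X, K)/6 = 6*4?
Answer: 48351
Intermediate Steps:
R(X, K) = 144 (R(X, K) = 6*(6*4) = 6*24 = 144)
r(t, J) = -144 + J (r(t, J) = J - 1*144 = J - 144 = -144 + J)
48205 - r(-139, -2) = 48205 - (-144 - 2) = 48205 - 1*(-146) = 48205 + 146 = 48351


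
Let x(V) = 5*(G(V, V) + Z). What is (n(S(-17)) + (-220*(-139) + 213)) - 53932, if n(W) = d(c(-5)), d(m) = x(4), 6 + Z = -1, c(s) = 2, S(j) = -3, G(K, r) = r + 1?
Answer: -23149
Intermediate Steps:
G(K, r) = 1 + r
Z = -7 (Z = -6 - 1 = -7)
x(V) = -30 + 5*V (x(V) = 5*((1 + V) - 7) = 5*(-6 + V) = -30 + 5*V)
d(m) = -10 (d(m) = -30 + 5*4 = -30 + 20 = -10)
n(W) = -10
(n(S(-17)) + (-220*(-139) + 213)) - 53932 = (-10 + (-220*(-139) + 213)) - 53932 = (-10 + (30580 + 213)) - 53932 = (-10 + 30793) - 53932 = 30783 - 53932 = -23149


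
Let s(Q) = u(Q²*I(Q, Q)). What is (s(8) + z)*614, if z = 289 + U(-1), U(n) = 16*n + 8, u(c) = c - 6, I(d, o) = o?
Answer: 483218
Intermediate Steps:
u(c) = -6 + c
s(Q) = -6 + Q³ (s(Q) = -6 + Q²*Q = -6 + Q³)
U(n) = 8 + 16*n
z = 281 (z = 289 + (8 + 16*(-1)) = 289 + (8 - 16) = 289 - 8 = 281)
(s(8) + z)*614 = ((-6 + 8³) + 281)*614 = ((-6 + 512) + 281)*614 = (506 + 281)*614 = 787*614 = 483218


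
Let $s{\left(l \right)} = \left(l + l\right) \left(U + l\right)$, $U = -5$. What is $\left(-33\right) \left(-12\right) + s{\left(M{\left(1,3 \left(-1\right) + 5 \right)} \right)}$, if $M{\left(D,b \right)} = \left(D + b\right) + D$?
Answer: $388$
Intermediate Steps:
$M{\left(D,b \right)} = b + 2 D$
$s{\left(l \right)} = 2 l \left(-5 + l\right)$ ($s{\left(l \right)} = \left(l + l\right) \left(-5 + l\right) = 2 l \left(-5 + l\right)$)
$\left(-33\right) \left(-12\right) + s{\left(M{\left(1,3 \left(-1\right) + 5 \right)} \right)} = \left(-33\right) \left(-12\right) + 2 \left(\left(3 \left(-1\right) + 5\right) + 2 \cdot 1\right) \left(-5 + \left(\left(3 \left(-1\right) + 5\right) + 2 \cdot 1\right)\right) = 396 + 2 \left(\left(-3 + 5\right) + 2\right) \left(-5 + \left(\left(-3 + 5\right) + 2\right)\right) = 396 + 2 \left(2 + 2\right) \left(-5 + \left(2 + 2\right)\right) = 396 + 2 \cdot 4 \left(-5 + 4\right) = 396 + 2 \cdot 4 \left(-1\right) = 396 - 8 = 388$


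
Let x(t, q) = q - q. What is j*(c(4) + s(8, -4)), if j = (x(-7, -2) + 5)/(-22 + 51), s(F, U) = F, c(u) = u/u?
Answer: 45/29 ≈ 1.5517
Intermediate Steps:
c(u) = 1
x(t, q) = 0
j = 5/29 (j = (0 + 5)/(-22 + 51) = 5/29 ≈ 0.17241)
j*(c(4) + s(8, -4)) = 5*(1 + 8)/29 = (5/29)*9 = 45/29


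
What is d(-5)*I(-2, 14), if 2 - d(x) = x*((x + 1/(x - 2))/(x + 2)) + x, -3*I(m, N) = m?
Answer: 218/21 ≈ 10.381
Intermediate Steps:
I(m, N) = -m/3
d(x) = 2 - x - x*(x + 1/(-2 + x))/(2 + x) (d(x) = 2 - (x*((x + 1/(x - 2))/(x + 2)) + x) = 2 - (x*((x + 1/(-2 + x))/(2 + x)) + x) = 2 - (x*(x + 1/(-2 + x))/(2 + x) + x) = 2 - (x + x*(x + 1/(-2 + x))/(2 + x)) = 2 + (-x - x*(x + 1/(-2 + x))/(2 + x)) = 2 - x - x*(x + 1/(-2 + x))/(2 + x))
d(-5)*I(-2, 14) = ((-8 - 2*(-5)**3 + 3*(-5) + 4*(-5)**2)/(-4 + (-5)**2))*(-1/3*(-2)) = ((-8 - 2*(-125) - 15 + 4*25)/(-4 + 25))*(2/3) = ((-8 + 250 - 15 + 100)/21)*(2/3) = ((1/21)*327)*(2/3) = (109/7)*(2/3) = 218/21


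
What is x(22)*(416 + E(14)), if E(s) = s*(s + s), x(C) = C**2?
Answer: 391072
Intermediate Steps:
E(s) = 2*s**2 (E(s) = s*(2*s) = 2*s**2)
x(22)*(416 + E(14)) = 22**2*(416 + 2*14**2) = 484*(416 + 2*196) = 484*(416 + 392) = 484*808 = 391072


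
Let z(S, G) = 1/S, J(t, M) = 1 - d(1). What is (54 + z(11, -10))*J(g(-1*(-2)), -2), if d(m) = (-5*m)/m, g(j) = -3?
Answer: 3570/11 ≈ 324.55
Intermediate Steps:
d(m) = -5
J(t, M) = 6 (J(t, M) = 1 - 1*(-5) = 1 + 5 = 6)
(54 + z(11, -10))*J(g(-1*(-2)), -2) = (54 + 1/11)*6 = (595/11)*6 = 3570/11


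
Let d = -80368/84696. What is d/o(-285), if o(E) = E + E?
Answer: 5023/3017295 ≈ 0.0016647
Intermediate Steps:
d = -10046/10587 (d = -80368*1/84696 = -10046/10587 ≈ -0.94890)
o(E) = 2*E
d/o(-285) = -10046/(10587*(2*(-285))) = -10046/10587/(-570) = -10046/10587*(-1/570) = 5023/3017295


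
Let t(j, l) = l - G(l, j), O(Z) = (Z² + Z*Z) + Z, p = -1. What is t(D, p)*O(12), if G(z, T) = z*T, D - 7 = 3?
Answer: 2700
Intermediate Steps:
D = 10 (D = 7 + 3 = 10)
G(z, T) = T*z
O(Z) = Z + 2*Z² (O(Z) = (Z² + Z²) + Z = 2*Z² + Z = Z + 2*Z²)
t(j, l) = l - j*l
t(D, p)*O(12) = (-(1 - 1*10))*(12*(1 + 2*12)) = (-(1 - 10))*(12*(1 + 24)) = (-1*(-9))*(12*25) = 9*300 = 2700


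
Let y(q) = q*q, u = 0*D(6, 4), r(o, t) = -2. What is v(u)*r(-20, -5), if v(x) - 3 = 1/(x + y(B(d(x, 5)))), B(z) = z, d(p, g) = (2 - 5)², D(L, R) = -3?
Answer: -488/81 ≈ -6.0247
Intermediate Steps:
d(p, g) = 9 (d(p, g) = (-3)² = 9)
u = 0 (u = 0*(-3) = 0)
y(q) = q²
v(x) = 3 + 1/(81 + x) (v(x) = 3 + 1/(x + 9²) = 3 + 1/(x + 81) = 3 + 1/(81 + x))
v(u)*r(-20, -5) = ((244 + 3*0)/(81 + 0))*(-2) = ((244 + 0)/81)*(-2) = ((1/81)*244)*(-2) = (244/81)*(-2) = -488/81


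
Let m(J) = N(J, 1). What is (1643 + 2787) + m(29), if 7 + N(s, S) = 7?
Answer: 4430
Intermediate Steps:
N(s, S) = 0 (N(s, S) = -7 + 7 = 0)
m(J) = 0
(1643 + 2787) + m(29) = (1643 + 2787) + 0 = 4430 + 0 = 4430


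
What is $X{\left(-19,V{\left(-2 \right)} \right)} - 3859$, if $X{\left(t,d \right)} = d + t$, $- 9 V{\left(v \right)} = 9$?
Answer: $-3879$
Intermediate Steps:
$V{\left(v \right)} = -1$ ($V{\left(v \right)} = \left(- \frac{1}{9}\right) 9 = -1$)
$X{\left(-19,V{\left(-2 \right)} \right)} - 3859 = \left(-1 - 19\right) - 3859 = -20 - 3859 = -3879$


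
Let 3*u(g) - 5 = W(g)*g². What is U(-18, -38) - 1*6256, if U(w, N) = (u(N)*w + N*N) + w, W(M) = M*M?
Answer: -12515676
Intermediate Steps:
W(M) = M²
u(g) = 5/3 + g⁴/3 (u(g) = 5/3 + (g²*g²)/3 = 5/3 + g⁴/3)
U(w, N) = w + N² + w*(5/3 + N⁴/3) (U(w, N) = ((5/3 + N⁴/3)*w + N*N) + w = (w*(5/3 + N⁴/3) + N²) + w = (N² + w*(5/3 + N⁴/3)) + w = w + N² + w*(5/3 + N⁴/3))
U(-18, -38) - 1*6256 = (-18 + (-38)² + (⅓)*(-18)*(5 + (-38)⁴)) - 1*6256 = (-18 + 1444 + (⅓)*(-18)*(5 + 2085136)) - 6256 = (-18 + 1444 + (⅓)*(-18)*2085141) - 6256 = (-18 + 1444 - 12510846) - 6256 = -12509420 - 6256 = -12515676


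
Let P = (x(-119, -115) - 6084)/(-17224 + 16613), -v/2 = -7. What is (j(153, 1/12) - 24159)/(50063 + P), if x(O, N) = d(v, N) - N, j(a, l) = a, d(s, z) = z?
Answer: -1128282/2353429 ≈ -0.47942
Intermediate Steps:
v = 14 (v = -2*(-7) = 14)
x(O, N) = 0 (x(O, N) = N - N = 0)
P = 468/47 (P = (0 - 6084)/(-17224 + 16613) = -6084/(-611) = -6084*(-1/611) = 468/47 ≈ 9.9574)
(j(153, 1/12) - 24159)/(50063 + P) = (153 - 24159)/(50063 + 468/47) = -24006/2353429/47 = -24006*47/2353429 = -1128282/2353429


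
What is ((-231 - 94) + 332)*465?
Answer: 3255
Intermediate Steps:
((-231 - 94) + 332)*465 = (-325 + 332)*465 = 7*465 = 3255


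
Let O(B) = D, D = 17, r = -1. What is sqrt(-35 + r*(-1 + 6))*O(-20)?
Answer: 34*I*sqrt(10) ≈ 107.52*I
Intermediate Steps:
O(B) = 17
sqrt(-35 + r*(-1 + 6))*O(-20) = sqrt(-35 - (-1 + 6))*17 = sqrt(-35 - 1*5)*17 = sqrt(-35 - 5)*17 = sqrt(-40)*17 = (2*I*sqrt(10))*17 = 34*I*sqrt(10)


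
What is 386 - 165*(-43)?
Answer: 7481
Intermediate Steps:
386 - 165*(-43) = 386 + 7095 = 7481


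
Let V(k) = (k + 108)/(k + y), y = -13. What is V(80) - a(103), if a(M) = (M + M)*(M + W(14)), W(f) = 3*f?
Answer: -2001102/67 ≈ -29867.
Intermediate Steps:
V(k) = (108 + k)/(-13 + k) (V(k) = (k + 108)/(k - 13) = (108 + k)/(-13 + k))
a(M) = 2*M*(42 + M) (a(M) = (M + M)*(M + 3*14) = (2*M)*(M + 42) = (2*M)*(42 + M) = 2*M*(42 + M))
V(80) - a(103) = (108 + 80)/(-13 + 80) - 2*103*(42 + 103) = 188/67 - 2*103*145 = (1/67)*188 - 1*29870 = 188/67 - 29870 = -2001102/67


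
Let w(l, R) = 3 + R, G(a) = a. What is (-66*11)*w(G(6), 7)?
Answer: -7260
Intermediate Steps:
(-66*11)*w(G(6), 7) = (-66*11)*(3 + 7) = -726*10 = -7260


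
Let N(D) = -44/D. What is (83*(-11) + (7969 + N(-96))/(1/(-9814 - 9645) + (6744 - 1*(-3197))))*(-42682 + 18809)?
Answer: 101101616488693799/4642606032 ≈ 2.1777e+7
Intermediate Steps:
(83*(-11) + (7969 + N(-96))/(1/(-9814 - 9645) + (6744 - 1*(-3197))))*(-42682 + 18809) = (83*(-11) + (7969 - 44/(-96))/(1/(-9814 - 9645) + (6744 - 1*(-3197))))*(-42682 + 18809) = (-913 + (7969 - 44*(-1/96))/(1/(-19459) + (6744 + 3197)))*(-23873) = (-913 + (7969 + 11/24)/(-1/19459 + 9941))*(-23873) = (-913 + 191267/(24*(193441918/19459)))*(-23873) = (-913 + (191267/24)*(19459/193441918))*(-23873) = (-913 + 3721864553/4642606032)*(-23873) = -4234977442663/4642606032*(-23873) = 101101616488693799/4642606032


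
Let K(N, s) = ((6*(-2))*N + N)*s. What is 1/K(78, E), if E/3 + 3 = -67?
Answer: 1/180180 ≈ 5.5500e-6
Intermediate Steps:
E = -210 (E = -9 + 3*(-67) = -9 - 201 = -210)
K(N, s) = -11*N*s (K(N, s) = (-12*N + N)*s = (-11*N)*s = -11*N*s)
1/K(78, E) = 1/(-11*78*(-210)) = 1/180180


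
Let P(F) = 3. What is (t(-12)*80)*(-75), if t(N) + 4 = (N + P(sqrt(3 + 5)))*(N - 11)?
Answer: -1218000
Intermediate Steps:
t(N) = -4 + (-11 + N)*(3 + N) (t(N) = -4 + (N + 3)*(N - 11) = -4 + (3 + N)*(-11 + N) = -4 + (-11 + N)*(3 + N))
(t(-12)*80)*(-75) = ((-37 + (-12)**2 - 8*(-12))*80)*(-75) = ((-37 + 144 + 96)*80)*(-75) = (203*80)*(-75) = 16240*(-75) = -1218000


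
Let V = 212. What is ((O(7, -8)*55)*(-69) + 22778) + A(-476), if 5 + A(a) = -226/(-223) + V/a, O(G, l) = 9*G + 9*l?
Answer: 1510713411/26537 ≈ 56929.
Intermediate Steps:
A(a) = -889/223 + 212/a (A(a) = -5 + (-226/(-223) + 212/a) = -5 + (-226*(-1/223) + 212/a) = -5 + (226/223 + 212/a) = -889/223 + 212/a)
((O(7, -8)*55)*(-69) + 22778) + A(-476) = (((9*7 + 9*(-8))*55)*(-69) + 22778) + (-889/223 + 212/(-476)) = (((63 - 72)*55)*(-69) + 22778) + (-889/223 + 212*(-1/476)) = (-9*55*(-69) + 22778) + (-889/223 - 53/119) = (-495*(-69) + 22778) - 117610/26537 = (34155 + 22778) - 117610/26537 = 56933 - 117610/26537 = 1510713411/26537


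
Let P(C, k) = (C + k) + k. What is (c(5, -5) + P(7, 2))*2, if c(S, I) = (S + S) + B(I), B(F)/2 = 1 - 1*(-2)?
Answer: 54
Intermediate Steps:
B(F) = 6 (B(F) = 2*(1 - 1*(-2)) = 2*(1 + 2) = 2*3 = 6)
c(S, I) = 6 + 2*S (c(S, I) = (S + S) + 6 = 2*S + 6 = 6 + 2*S)
P(C, k) = C + 2*k
(c(5, -5) + P(7, 2))*2 = ((6 + 2*5) + (7 + 2*2))*2 = ((6 + 10) + (7 + 4))*2 = (16 + 11)*2 = 27*2 = 54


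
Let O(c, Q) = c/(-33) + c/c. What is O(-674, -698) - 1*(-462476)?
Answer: 15262415/33 ≈ 4.6250e+5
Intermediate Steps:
O(c, Q) = 1 - c/33 (O(c, Q) = c*(-1/33) + 1 = -c/33 + 1 = 1 - c/33)
O(-674, -698) - 1*(-462476) = (1 - 1/33*(-674)) - 1*(-462476) = (1 + 674/33) + 462476 = 707/33 + 462476 = 15262415/33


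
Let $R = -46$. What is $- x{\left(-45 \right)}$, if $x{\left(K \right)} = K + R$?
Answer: $91$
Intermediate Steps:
$x{\left(K \right)} = -46 + K$ ($x{\left(K \right)} = K - 46 = -46 + K$)
$- x{\left(-45 \right)} = - (-46 - 45) = \left(-1\right) \left(-91\right) = 91$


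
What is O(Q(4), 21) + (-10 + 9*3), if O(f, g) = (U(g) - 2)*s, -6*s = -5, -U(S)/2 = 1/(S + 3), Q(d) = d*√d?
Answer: 1099/72 ≈ 15.264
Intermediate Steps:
Q(d) = d^(3/2)
U(S) = -2/(3 + S) (U(S) = -2/(S + 3) = -2/(3 + S))
s = ⅚ (s = -⅙*(-5) = ⅚ ≈ 0.83333)
O(f, g) = -5/3 - 5/(3*(3 + g)) (O(f, g) = (-2/(3 + g) - 2)*(⅚) = (-2 - 2/(3 + g))*(⅚) = -5/3 - 5/(3*(3 + g)))
O(Q(4), 21) + (-10 + 9*3) = 5*(-4 - 1*21)/(3*(3 + 21)) + (-10 + 9*3) = (5/3)*(-4 - 21)/24 + (-10 + 27) = (5/3)*(1/24)*(-25) + 17 = -125/72 + 17 = 1099/72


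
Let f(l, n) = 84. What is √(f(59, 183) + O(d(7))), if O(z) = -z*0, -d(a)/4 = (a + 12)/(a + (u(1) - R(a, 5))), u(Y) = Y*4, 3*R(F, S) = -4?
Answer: 2*√21 ≈ 9.1651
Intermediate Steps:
R(F, S) = -4/3 (R(F, S) = (⅓)*(-4) = -4/3)
u(Y) = 4*Y
d(a) = -4*(12 + a)/(16/3 + a) (d(a) = -4*(a + 12)/(a + (4*1 - 1*(-4/3))) = -4*(12 + a)/(a + (4 + 4/3)) = -4*(12 + a)/(a + 16/3) = -4*(12 + a)/(16/3 + a))
O(z) = 0
√(f(59, 183) + O(d(7))) = √(84 + 0) = √84 = 2*√21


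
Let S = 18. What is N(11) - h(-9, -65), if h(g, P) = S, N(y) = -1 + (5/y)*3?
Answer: -194/11 ≈ -17.636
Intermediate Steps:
N(y) = -1 + 15/y
h(g, P) = 18
N(11) - h(-9, -65) = (15 - 1*11)/11 - 1*18 = (15 - 11)/11 - 18 = (1/11)*4 - 18 = 4/11 - 18 = -194/11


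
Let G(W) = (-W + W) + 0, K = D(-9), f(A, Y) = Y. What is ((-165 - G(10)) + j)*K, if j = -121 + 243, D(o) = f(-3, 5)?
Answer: -215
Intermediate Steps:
D(o) = 5
K = 5
j = 122
G(W) = 0 (G(W) = 0 + 0 = 0)
((-165 - G(10)) + j)*K = ((-165 - 1*0) + 122)*5 = ((-165 + 0) + 122)*5 = (-165 + 122)*5 = -43*5 = -215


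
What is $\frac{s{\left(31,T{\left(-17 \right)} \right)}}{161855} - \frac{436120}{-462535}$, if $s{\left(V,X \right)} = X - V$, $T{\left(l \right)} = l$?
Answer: $\frac{14113200184}{14972720485} \approx 0.94259$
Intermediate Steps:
$\frac{s{\left(31,T{\left(-17 \right)} \right)}}{161855} - \frac{436120}{-462535} = \frac{-17 - 31}{161855} - \frac{436120}{-462535} = \left(-17 - 31\right) \frac{1}{161855} - - \frac{87224}{92507} = \left(-48\right) \frac{1}{161855} + \frac{87224}{92507} = - \frac{48}{161855} + \frac{87224}{92507} = \frac{14113200184}{14972720485}$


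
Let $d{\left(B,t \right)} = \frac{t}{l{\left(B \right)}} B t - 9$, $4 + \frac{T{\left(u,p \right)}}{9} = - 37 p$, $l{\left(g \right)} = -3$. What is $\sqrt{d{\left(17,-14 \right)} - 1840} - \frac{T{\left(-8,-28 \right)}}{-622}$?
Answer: $\frac{4644}{311} + \frac{i \sqrt{26637}}{3} \approx 14.932 + 54.403 i$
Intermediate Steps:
$T{\left(u,p \right)} = -36 - 333 p$ ($T{\left(u,p \right)} = -36 + 9 \left(- 37 p\right) = -36 - 333 p$)
$d{\left(B,t \right)} = -9 - \frac{B t^{2}}{3}$ ($d{\left(B,t \right)} = \frac{t}{-3} B t - 9 = t \left(- \frac{1}{3}\right) B t - 9 = - \frac{t}{3} B t - 9 = - \frac{B t}{3} t - 9 = - \frac{B t^{2}}{3} - 9 = -9 - \frac{B t^{2}}{3}$)
$\sqrt{d{\left(17,-14 \right)} - 1840} - \frac{T{\left(-8,-28 \right)}}{-622} = \sqrt{\left(-9 - \frac{17 \left(-14\right)^{2}}{3}\right) - 1840} - \frac{-36 - -9324}{-622} = \sqrt{\left(-9 - \frac{17}{3} \cdot 196\right) - 1840} - \left(-36 + 9324\right) \left(- \frac{1}{622}\right) = \sqrt{\left(-9 - \frac{3332}{3}\right) - 1840} - 9288 \left(- \frac{1}{622}\right) = \sqrt{- \frac{3359}{3} - 1840} - - \frac{4644}{311} = \sqrt{- \frac{8879}{3}} + \frac{4644}{311} = \frac{i \sqrt{26637}}{3} + \frac{4644}{311} = \frac{4644}{311} + \frac{i \sqrt{26637}}{3}$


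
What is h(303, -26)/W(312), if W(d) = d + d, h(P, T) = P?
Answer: 101/208 ≈ 0.48558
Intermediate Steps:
W(d) = 2*d
h(303, -26)/W(312) = 303/((2*312)) = 303/624 = 303*(1/624) = 101/208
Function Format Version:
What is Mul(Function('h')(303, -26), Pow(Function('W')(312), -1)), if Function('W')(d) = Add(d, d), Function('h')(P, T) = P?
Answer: Rational(101, 208) ≈ 0.48558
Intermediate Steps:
Function('W')(d) = Mul(2, d)
Mul(Function('h')(303, -26), Pow(Function('W')(312), -1)) = Mul(303, Pow(Mul(2, 312), -1)) = Mul(303, Pow(624, -1)) = Mul(303, Rational(1, 624)) = Rational(101, 208)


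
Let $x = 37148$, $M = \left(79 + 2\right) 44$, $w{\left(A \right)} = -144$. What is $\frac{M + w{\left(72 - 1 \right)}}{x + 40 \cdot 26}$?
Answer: $\frac{855}{9547} \approx 0.089557$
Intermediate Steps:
$M = 3564$ ($M = 81 \cdot 44 = 3564$)
$\frac{M + w{\left(72 - 1 \right)}}{x + 40 \cdot 26} = \frac{3564 - 144}{37148 + 40 \cdot 26} = \frac{3420}{37148 + 1040} = \frac{3420}{38188} = 3420 \cdot \frac{1}{38188} = \frac{855}{9547}$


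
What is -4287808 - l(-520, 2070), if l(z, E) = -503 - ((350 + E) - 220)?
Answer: -4285105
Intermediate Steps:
l(z, E) = -633 - E (l(z, E) = -503 - (130 + E) = -503 + (-130 - E) = -633 - E)
-4287808 - l(-520, 2070) = -4287808 - (-633 - 1*2070) = -4287808 - (-633 - 2070) = -4287808 - 1*(-2703) = -4287808 + 2703 = -4285105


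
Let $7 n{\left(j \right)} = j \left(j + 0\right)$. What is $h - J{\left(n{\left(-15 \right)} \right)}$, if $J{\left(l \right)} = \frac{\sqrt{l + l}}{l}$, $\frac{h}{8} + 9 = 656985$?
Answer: $5255808 - \frac{\sqrt{14}}{15} \approx 5.2558 \cdot 10^{6}$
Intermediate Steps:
$h = 5255808$ ($h = -72 + 8 \cdot 656985 = -72 + 5255880 = 5255808$)
$n{\left(j \right)} = \frac{j^{2}}{7}$ ($n{\left(j \right)} = \frac{j \left(j + 0\right)}{7} = \frac{j j}{7} = \frac{j^{2}}{7}$)
$J{\left(l \right)} = \frac{\sqrt{2}}{\sqrt{l}}$ ($J{\left(l \right)} = \frac{\sqrt{2 l}}{l} = \frac{\sqrt{2} \sqrt{l}}{l} = \frac{\sqrt{2}}{\sqrt{l}}$)
$h - J{\left(n{\left(-15 \right)} \right)} = 5255808 - \frac{\sqrt{2}}{\frac{15}{7} \sqrt{7}} = 5255808 - \sqrt{2} \frac{\sqrt{7}}{15} = 5255808 - \frac{\sqrt{14}}{15}$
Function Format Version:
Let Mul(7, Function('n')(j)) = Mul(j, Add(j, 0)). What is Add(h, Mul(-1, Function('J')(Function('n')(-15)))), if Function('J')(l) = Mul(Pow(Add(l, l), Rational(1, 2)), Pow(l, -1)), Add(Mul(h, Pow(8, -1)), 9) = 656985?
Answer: Add(5255808, Mul(Rational(-1, 15), Pow(14, Rational(1, 2)))) ≈ 5.2558e+6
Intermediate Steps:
h = 5255808 (h = Add(-72, Mul(8, 656985)) = Add(-72, 5255880) = 5255808)
Function('n')(j) = Mul(Rational(1, 7), Pow(j, 2)) (Function('n')(j) = Mul(Rational(1, 7), Mul(j, Add(j, 0))) = Mul(Rational(1, 7), Mul(j, j)) = Mul(Rational(1, 7), Pow(j, 2)))
Function('J')(l) = Mul(Pow(2, Rational(1, 2)), Pow(l, Rational(-1, 2))) (Function('J')(l) = Mul(Pow(Mul(2, l), Rational(1, 2)), Pow(l, -1)) = Mul(Mul(Pow(2, Rational(1, 2)), Pow(l, Rational(1, 2))), Pow(l, -1)) = Mul(Pow(2, Rational(1, 2)), Pow(l, Rational(-1, 2))))
Add(h, Mul(-1, Function('J')(Function('n')(-15)))) = Add(5255808, Mul(-1, Mul(Pow(2, Rational(1, 2)), Pow(Mul(Rational(1, 7), Pow(-15, 2)), Rational(-1, 2))))) = Add(5255808, Mul(-1, Mul(Pow(2, Rational(1, 2)), Pow(Mul(Rational(1, 7), 225), Rational(-1, 2))))) = Add(5255808, Mul(-1, Mul(Pow(2, Rational(1, 2)), Pow(Rational(225, 7), Rational(-1, 2))))) = Add(5255808, Mul(-1, Mul(Pow(2, Rational(1, 2)), Mul(Rational(1, 15), Pow(7, Rational(1, 2)))))) = Add(5255808, Mul(-1, Mul(Rational(1, 15), Pow(14, Rational(1, 2))))) = Add(5255808, Mul(Rational(-1, 15), Pow(14, Rational(1, 2))))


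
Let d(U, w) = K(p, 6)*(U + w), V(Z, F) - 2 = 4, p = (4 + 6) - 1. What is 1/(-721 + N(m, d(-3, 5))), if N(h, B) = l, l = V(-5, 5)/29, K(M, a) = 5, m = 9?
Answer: -29/20903 ≈ -0.0013874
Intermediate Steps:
p = 9 (p = 10 - 1 = 9)
V(Z, F) = 6 (V(Z, F) = 2 + 4 = 6)
d(U, w) = 5*U + 5*w (d(U, w) = 5*(U + w) = 5*U + 5*w)
l = 6/29 ≈ 0.20690
N(h, B) = 6/29
1/(-721 + N(m, d(-3, 5))) = 1/(-721 + 6/29) = 1/(-20903/29) = -29/20903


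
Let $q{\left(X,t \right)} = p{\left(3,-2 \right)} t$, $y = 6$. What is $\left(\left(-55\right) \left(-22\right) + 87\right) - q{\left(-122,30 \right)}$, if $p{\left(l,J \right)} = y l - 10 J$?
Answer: $157$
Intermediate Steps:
$p{\left(l,J \right)} = - 10 J + 6 l$ ($p{\left(l,J \right)} = 6 l - 10 J = - 10 J + 6 l$)
$q{\left(X,t \right)} = 38 t$ ($q{\left(X,t \right)} = \left(\left(-10\right) \left(-2\right) + 6 \cdot 3\right) t = \left(20 + 18\right) t = 38 t$)
$\left(\left(-55\right) \left(-22\right) + 87\right) - q{\left(-122,30 \right)} = \left(\left(-55\right) \left(-22\right) + 87\right) - 38 \cdot 30 = \left(1210 + 87\right) - 1140 = 1297 - 1140 = 157$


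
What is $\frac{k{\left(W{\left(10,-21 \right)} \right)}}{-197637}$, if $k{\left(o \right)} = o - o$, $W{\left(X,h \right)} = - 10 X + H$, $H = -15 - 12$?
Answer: $0$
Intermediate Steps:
$H = -27$
$W{\left(X,h \right)} = -27 - 10 X$ ($W{\left(X,h \right)} = - 10 X - 27 = -27 - 10 X$)
$k{\left(o \right)} = 0$
$\frac{k{\left(W{\left(10,-21 \right)} \right)}}{-197637} = \frac{0}{-197637} = 0 \left(- \frac{1}{197637}\right) = 0$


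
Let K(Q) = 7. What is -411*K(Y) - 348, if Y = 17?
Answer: -3225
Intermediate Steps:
-411*K(Y) - 348 = -411*7 - 348 = -2877 - 348 = -3225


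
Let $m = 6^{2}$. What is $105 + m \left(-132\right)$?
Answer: $-4647$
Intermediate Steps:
$m = 36$
$105 + m \left(-132\right) = 105 + 36 \left(-132\right) = 105 - 4752 = -4647$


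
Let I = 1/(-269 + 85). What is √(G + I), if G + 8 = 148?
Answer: √1184914/92 ≈ 11.832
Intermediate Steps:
G = 140 (G = -8 + 148 = 140)
I = -1/184 (I = 1/(-184) = -1/184 ≈ -0.0054348)
√(G + I) = √(140 - 1/184) = √(25759/184) = √1184914/92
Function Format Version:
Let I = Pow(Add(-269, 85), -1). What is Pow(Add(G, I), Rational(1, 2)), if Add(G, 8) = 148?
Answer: Mul(Rational(1, 92), Pow(1184914, Rational(1, 2))) ≈ 11.832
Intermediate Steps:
G = 140 (G = Add(-8, 148) = 140)
I = Rational(-1, 184) (I = Pow(-184, -1) = Rational(-1, 184) ≈ -0.0054348)
Pow(Add(G, I), Rational(1, 2)) = Pow(Add(140, Rational(-1, 184)), Rational(1, 2)) = Pow(Rational(25759, 184), Rational(1, 2)) = Mul(Rational(1, 92), Pow(1184914, Rational(1, 2)))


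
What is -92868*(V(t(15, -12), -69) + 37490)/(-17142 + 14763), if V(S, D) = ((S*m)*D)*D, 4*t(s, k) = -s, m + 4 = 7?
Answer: -38269355/61 ≈ -6.2737e+5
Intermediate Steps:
m = 3 (m = -4 + 7 = 3)
t(s, k) = -s/4 (t(s, k) = (-s)/4 = -s/4)
V(S, D) = 3*S*D² (V(S, D) = ((S*3)*D)*D = ((3*S)*D)*D = (3*D*S)*D = 3*S*D²)
-92868*(V(t(15, -12), -69) + 37490)/(-17142 + 14763) = -92868*(3*(-¼*15)*(-69)² + 37490)/(-17142 + 14763) = -92868/((-2379/(3*(-15/4)*4761 + 37490))) = -92868/((-2379/(-214245/4 + 37490))) = -92868/((-2379/(-64285/4))) = -92868/((-2379*(-4/64285))) = -92868/732/4945 = -92868*4945/732 = -38269355/61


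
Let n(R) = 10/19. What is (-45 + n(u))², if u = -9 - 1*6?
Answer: 714025/361 ≈ 1977.9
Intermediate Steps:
u = -15 (u = -9 - 6 = -15)
n(R) = 10/19 (n(R) = 10*(1/19) = 10/19)
(-45 + n(u))² = (-45 + 10/19)² = (-845/19)² = 714025/361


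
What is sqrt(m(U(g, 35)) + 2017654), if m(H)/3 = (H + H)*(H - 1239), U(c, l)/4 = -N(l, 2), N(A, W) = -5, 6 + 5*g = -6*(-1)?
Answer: sqrt(1871374) ≈ 1368.0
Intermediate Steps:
g = 0 (g = -6/5 + (-6*(-1))/5 = -6/5 + (1/5)*6 = -6/5 + 6/5 = 0)
U(c, l) = 20 (U(c, l) = 4*(-1*(-5)) = 4*5 = 20)
m(H) = 6*H*(-1239 + H) (m(H) = 3*((H + H)*(H - 1239)) = 3*((2*H)*(-1239 + H)) = 3*(2*H*(-1239 + H)) = 6*H*(-1239 + H))
sqrt(m(U(g, 35)) + 2017654) = sqrt(6*20*(-1239 + 20) + 2017654) = sqrt(6*20*(-1219) + 2017654) = sqrt(-146280 + 2017654) = sqrt(1871374)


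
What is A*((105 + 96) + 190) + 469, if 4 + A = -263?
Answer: -103928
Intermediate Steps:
A = -267 (A = -4 - 263 = -267)
A*((105 + 96) + 190) + 469 = -267*((105 + 96) + 190) + 469 = -267*(201 + 190) + 469 = -267*391 + 469 = -104397 + 469 = -103928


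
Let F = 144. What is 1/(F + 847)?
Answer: 1/991 ≈ 0.0010091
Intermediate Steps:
1/(F + 847) = 1/(144 + 847) = 1/991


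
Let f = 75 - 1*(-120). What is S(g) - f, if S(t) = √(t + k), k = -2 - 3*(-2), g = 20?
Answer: -195 + 2*√6 ≈ -190.10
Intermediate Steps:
f = 195 (f = 75 + 120 = 195)
k = 4 (k = -2 + 6 = 4)
S(t) = √(4 + t) (S(t) = √(t + 4) = √(4 + t))
S(g) - f = √(4 + 20) - 1*195 = √24 - 195 = 2*√6 - 195 = -195 + 2*√6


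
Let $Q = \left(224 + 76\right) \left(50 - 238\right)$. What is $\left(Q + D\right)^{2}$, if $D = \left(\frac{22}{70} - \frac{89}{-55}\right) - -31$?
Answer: $\frac{470947333145041}{148225} \approx 3.1772 \cdot 10^{9}$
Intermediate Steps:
$Q = -56400$ ($Q = 300 \left(-188\right) = -56400$)
$D = \frac{12679}{385}$ ($D = \left(22 \cdot \frac{1}{70} - - \frac{89}{55}\right) + 31 = \left(\frac{11}{35} + \frac{89}{55}\right) + 31 = \frac{744}{385} + 31 = \frac{12679}{385} \approx 32.932$)
$\left(Q + D\right)^{2} = \left(-56400 + \frac{12679}{385}\right)^{2} = \left(- \frac{21701321}{385}\right)^{2} = \frac{470947333145041}{148225}$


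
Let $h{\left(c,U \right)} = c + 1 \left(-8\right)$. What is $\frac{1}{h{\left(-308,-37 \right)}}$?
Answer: $- \frac{1}{316} \approx -0.0031646$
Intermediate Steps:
$h{\left(c,U \right)} = -8 + c$ ($h{\left(c,U \right)} = c - 8 = -8 + c$)
$\frac{1}{h{\left(-308,-37 \right)}} = \frac{1}{-8 - 308} = \frac{1}{-316} = - \frac{1}{316}$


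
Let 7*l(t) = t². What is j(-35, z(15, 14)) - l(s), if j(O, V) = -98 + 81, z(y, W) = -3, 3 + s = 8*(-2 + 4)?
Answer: -288/7 ≈ -41.143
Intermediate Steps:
s = 13 (s = -3 + 8*(-2 + 4) = -3 + 8*2 = -3 + 16 = 13)
l(t) = t²/7
j(O, V) = -17
j(-35, z(15, 14)) - l(s) = -17 - 13²/7 = -17 - 169/7 = -288/7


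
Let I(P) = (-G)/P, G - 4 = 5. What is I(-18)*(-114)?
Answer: -57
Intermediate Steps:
G = 9 (G = 4 + 5 = 9)
I(P) = -9/P (I(P) = (-1*9)/P = -9/P)
I(-18)*(-114) = -9/(-18)*(-114) = -9*(-1/18)*(-114) = (1/2)*(-114) = -57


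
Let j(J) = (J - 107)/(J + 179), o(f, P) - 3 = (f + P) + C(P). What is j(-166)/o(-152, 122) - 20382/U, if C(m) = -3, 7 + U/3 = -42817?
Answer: 91927/107060 ≈ 0.85865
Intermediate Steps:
U = -128472 (U = -21 + 3*(-42817) = -21 - 128451 = -128472)
o(f, P) = P + f (o(f, P) = 3 + ((f + P) - 3) = 3 + ((P + f) - 3) = 3 + (-3 + P + f) = P + f)
j(J) = (-107 + J)/(179 + J)
j(-166)/o(-152, 122) - 20382/U = ((-107 - 166)/(179 - 166))/(122 - 152) - 20382/(-128472) = (-273/13)/(-30) - 20382*(-1/128472) = ((1/13)*(-273))*(-1/30) + 3397/21412 = -21*(-1/30) + 3397/21412 = 7/10 + 3397/21412 = 91927/107060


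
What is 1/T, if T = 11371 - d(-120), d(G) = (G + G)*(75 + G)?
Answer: 1/571 ≈ 0.0017513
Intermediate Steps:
d(G) = 2*G*(75 + G) (d(G) = (2*G)*(75 + G) = 2*G*(75 + G))
T = 571 (T = 11371 - 2*(-120)*(75 - 120) = 11371 - 2*(-120)*(-45) = 11371 - 1*10800 = 11371 - 10800 = 571)
1/T = 1/571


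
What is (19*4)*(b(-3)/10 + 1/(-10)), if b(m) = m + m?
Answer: -266/5 ≈ -53.200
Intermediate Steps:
b(m) = 2*m
(19*4)*(b(-3)/10 + 1/(-10)) = (19*4)*((2*(-3))/10 + 1/(-10)) = 76*(-6*1/10 + 1*(-1/10)) = 76*(-3/5 - 1/10) = 76*(-7/10) = -266/5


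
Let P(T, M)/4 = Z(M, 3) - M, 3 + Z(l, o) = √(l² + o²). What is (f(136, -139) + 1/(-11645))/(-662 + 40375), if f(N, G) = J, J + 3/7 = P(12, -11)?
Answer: 2573538/3237205195 + 4*√130/39713 ≈ 0.0019434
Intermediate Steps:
Z(l, o) = -3 + √(l² + o²)
P(T, M) = -12 - 4*M + 4*√(9 + M²) (P(T, M) = 4*((-3 + √(M² + 3²)) - M) = 4*((-3 + √(M² + 9)) - M) = 4*((-3 + √(9 + M²)) - M) = 4*(-3 + √(9 + M²) - M) = -12 - 4*M + 4*√(9 + M²))
J = 221/7 + 4*√130 (J = -3/7 + (-12 - 4*(-11) + 4*√(9 + (-11)²)) = -3/7 + (-12 + 44 + 4*√(9 + 121)) = -3/7 + (-12 + 44 + 4*√130) = -3/7 + (32 + 4*√130) = 221/7 + 4*√130 ≈ 77.178)
f(N, G) = 221/7 + 4*√130
(f(136, -139) + 1/(-11645))/(-662 + 40375) = ((221/7 + 4*√130) + 1/(-11645))/(-662 + 40375) = ((221/7 + 4*√130) - 1/11645)/39713 = (2573538/81515 + 4*√130)*(1/39713) = 2573538/3237205195 + 4*√130/39713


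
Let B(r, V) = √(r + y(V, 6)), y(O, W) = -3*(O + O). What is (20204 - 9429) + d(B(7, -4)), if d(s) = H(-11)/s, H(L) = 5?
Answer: 10775 + 5*√31/31 ≈ 10776.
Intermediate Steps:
y(O, W) = -6*O
B(r, V) = √(r - 6*V)
d(s) = 5/s
(20204 - 9429) + d(B(7, -4)) = (20204 - 9429) + 5/(√(7 - 6*(-4))) = 10775 + 5/(√(7 + 24)) = 10775 + 5/(√31) = 10775 + 5*(√31/31) = 10775 + 5*√31/31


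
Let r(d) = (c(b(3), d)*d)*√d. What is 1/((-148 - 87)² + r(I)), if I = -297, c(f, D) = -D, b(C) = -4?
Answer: 55225/2313955621882 + 264627*I*√33/2313955621882 ≈ 2.3866e-8 + 6.5696e-7*I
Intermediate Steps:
r(d) = -d^(5/2) (r(d) = ((-d)*d)*√d = (-d²)*√d = -d^(5/2))
1/((-148 - 87)² + r(I)) = 1/((-148 - 87)² - (-297)^(5/2)) = 1/((-235)² - 264627*I*√33) = 1/(55225 - 264627*I*√33)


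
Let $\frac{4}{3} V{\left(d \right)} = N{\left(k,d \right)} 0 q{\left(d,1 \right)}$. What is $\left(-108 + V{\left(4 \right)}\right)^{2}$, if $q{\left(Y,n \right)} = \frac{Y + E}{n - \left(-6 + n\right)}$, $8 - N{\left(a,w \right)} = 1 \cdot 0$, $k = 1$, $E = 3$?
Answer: $11664$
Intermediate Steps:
$N{\left(a,w \right)} = 8$ ($N{\left(a,w \right)} = 8 - 1 \cdot 0 = 8 - 0 = 8 + 0 = 8$)
$q{\left(Y,n \right)} = \frac{1}{2} + \frac{Y}{6}$ ($q{\left(Y,n \right)} = \frac{Y + 3}{n - \left(-6 + n\right)} = \frac{3 + Y}{6} = \left(3 + Y\right) \frac{1}{6} = \frac{1}{2} + \frac{Y}{6}$)
$V{\left(d \right)} = 0$ ($V{\left(d \right)} = \frac{3 \cdot 8 \cdot 0 \left(\frac{1}{2} + \frac{d}{6}\right)}{4} = \frac{3 \cdot 0 \left(\frac{1}{2} + \frac{d}{6}\right)}{4} = \frac{3}{4} \cdot 0 = 0$)
$\left(-108 + V{\left(4 \right)}\right)^{2} = \left(-108 + 0\right)^{2} = \left(-108\right)^{2} = 11664$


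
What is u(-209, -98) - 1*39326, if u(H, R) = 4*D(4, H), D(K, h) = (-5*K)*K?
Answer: -39646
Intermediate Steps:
D(K, h) = -5*K**2
u(H, R) = -320 (u(H, R) = 4*(-5*4**2) = 4*(-5*16) = 4*(-80) = -320)
u(-209, -98) - 1*39326 = -320 - 1*39326 = -320 - 39326 = -39646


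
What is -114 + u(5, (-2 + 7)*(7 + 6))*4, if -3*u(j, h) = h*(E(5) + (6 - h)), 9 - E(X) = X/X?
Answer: 4306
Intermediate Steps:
E(X) = 8 (E(X) = 9 - X/X = 9 - 1*1 = 9 - 1 = 8)
u(j, h) = -h*(14 - h)/3 (u(j, h) = -h*(8 + (6 - h))/3 = -h*(14 - h)/3)
-114 + u(5, (-2 + 7)*(7 + 6))*4 = -114 + (((-2 + 7)*(7 + 6))*(-14 + (-2 + 7)*(7 + 6))/3)*4 = -114 + ((5*13)*(-14 + 5*13)/3)*4 = -114 + ((1/3)*65*(-14 + 65))*4 = -114 + ((1/3)*65*51)*4 = -114 + 1105*4 = -114 + 4420 = 4306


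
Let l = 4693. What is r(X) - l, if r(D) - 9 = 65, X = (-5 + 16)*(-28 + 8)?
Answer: -4619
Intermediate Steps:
X = -220 (X = 11*(-20) = -220)
r(D) = 74 (r(D) = 9 + 65 = 74)
r(X) - l = 74 - 1*4693 = 74 - 4693 = -4619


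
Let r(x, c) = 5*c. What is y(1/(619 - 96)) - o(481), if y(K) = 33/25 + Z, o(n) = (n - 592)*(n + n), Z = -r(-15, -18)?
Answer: 2671833/25 ≈ 1.0687e+5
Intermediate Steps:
Z = 90 (Z = -5*(-18) = -1*(-90) = 90)
o(n) = 2*n*(-592 + n) (o(n) = (-592 + n)*(2*n) = 2*n*(-592 + n))
y(K) = 2283/25 (y(K) = 33/25 + 90 = 2283/25)
y(1/(619 - 96)) - o(481) = 2283/25 - 2*481*(-592 + 481) = 2283/25 - 2*481*(-111) = 2283/25 - 1*(-106782) = 2283/25 + 106782 = 2671833/25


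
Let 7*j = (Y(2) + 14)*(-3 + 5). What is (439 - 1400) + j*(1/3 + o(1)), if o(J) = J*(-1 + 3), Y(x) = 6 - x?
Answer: -949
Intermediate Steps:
o(J) = 2*J (o(J) = J*2 = 2*J)
j = 36/7 (j = (((6 - 1*2) + 14)*(-3 + 5))/7 = (((6 - 2) + 14)*2)/7 = ((4 + 14)*2)/7 = (18*2)/7 = (⅐)*36 = 36/7 ≈ 5.1429)
(439 - 1400) + j*(1/3 + o(1)) = (439 - 1400) + 36*(1/3 + 2*1)/7 = -961 + 36*(⅓ + 2)/7 = -961 + (36/7)*(7/3) = -961 + 12 = -949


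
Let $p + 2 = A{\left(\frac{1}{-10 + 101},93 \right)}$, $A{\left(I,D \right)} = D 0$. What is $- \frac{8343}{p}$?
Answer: $\frac{8343}{2} \approx 4171.5$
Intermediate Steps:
$A{\left(I,D \right)} = 0$
$p = -2$ ($p = -2 + 0 = -2$)
$- \frac{8343}{p} = - \frac{8343}{-2} = \left(-8343\right) \left(- \frac{1}{2}\right) = \frac{8343}{2}$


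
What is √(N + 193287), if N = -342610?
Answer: I*√149323 ≈ 386.42*I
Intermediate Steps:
√(N + 193287) = √(-342610 + 193287) = √(-149323) = I*√149323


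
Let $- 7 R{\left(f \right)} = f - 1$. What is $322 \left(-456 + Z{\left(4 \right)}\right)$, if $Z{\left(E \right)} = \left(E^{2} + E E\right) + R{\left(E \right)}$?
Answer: $-136666$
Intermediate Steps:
$R{\left(f \right)} = \frac{1}{7} - \frac{f}{7}$ ($R{\left(f \right)} = - \frac{f - 1}{7} = - \frac{-1 + f}{7} = \frac{1}{7} - \frac{f}{7}$)
$Z{\left(E \right)} = \frac{1}{7} + 2 E^{2} - \frac{E}{7}$ ($Z{\left(E \right)} = \left(E^{2} + E E\right) - \left(- \frac{1}{7} + \frac{E}{7}\right) = \left(E^{2} + E^{2}\right) - \left(- \frac{1}{7} + \frac{E}{7}\right) = 2 E^{2} - \left(- \frac{1}{7} + \frac{E}{7}\right) = \frac{1}{7} + 2 E^{2} - \frac{E}{7}$)
$322 \left(-456 + Z{\left(4 \right)}\right) = 322 \left(-456 + \left(\frac{1}{7} + 2 \cdot 4^{2} - \frac{4}{7}\right)\right) = 322 \left(-456 + \left(\frac{1}{7} + 2 \cdot 16 - \frac{4}{7}\right)\right) = 322 \left(-456 + \left(\frac{1}{7} + 32 - \frac{4}{7}\right)\right) = 322 \left(-456 + \frac{221}{7}\right) = 322 \left(- \frac{2971}{7}\right) = -136666$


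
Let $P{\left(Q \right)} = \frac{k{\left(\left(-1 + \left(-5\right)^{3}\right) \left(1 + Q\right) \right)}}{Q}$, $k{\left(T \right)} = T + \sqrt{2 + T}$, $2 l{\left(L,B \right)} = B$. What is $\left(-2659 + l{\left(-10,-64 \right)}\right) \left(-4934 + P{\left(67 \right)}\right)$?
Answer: $\frac{912641886}{67} - \frac{2691 i \sqrt{8566}}{67} \approx 1.3622 \cdot 10^{7} - 3717.3 i$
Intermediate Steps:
$l{\left(L,B \right)} = \frac{B}{2}$
$P{\left(Q \right)} = \frac{-126 + \sqrt{-124 - 126 Q} - 126 Q}{Q}$ ($P{\left(Q \right)} = \frac{\left(-1 + \left(-5\right)^{3}\right) \left(1 + Q\right) + \sqrt{2 + \left(-1 + \left(-5\right)^{3}\right) \left(1 + Q\right)}}{Q} = \frac{\left(-1 - 125\right) \left(1 + Q\right) + \sqrt{2 + \left(-1 - 125\right) \left(1 + Q\right)}}{Q} = \frac{- 126 \left(1 + Q\right) + \sqrt{2 - 126 \left(1 + Q\right)}}{Q} = \frac{\left(-126 - 126 Q\right) + \sqrt{2 - \left(126 + 126 Q\right)}}{Q} = \frac{\left(-126 - 126 Q\right) + \sqrt{-124 - 126 Q}}{Q} = \frac{-126 + \sqrt{-124 - 126 Q} - 126 Q}{Q}$)
$\left(-2659 + l{\left(-10,-64 \right)}\right) \left(-4934 + P{\left(67 \right)}\right) = \left(-2659 + \frac{1}{2} \left(-64\right)\right) \left(-4934 + \frac{-126 + \sqrt{-124 - 8442} - 8442}{67}\right) = \left(-2659 - 32\right) \left(-4934 + \frac{-126 + \sqrt{-124 - 8442} - 8442}{67}\right) = - 2691 \left(-4934 + \frac{-126 + \sqrt{-8566} - 8442}{67}\right) = - 2691 \left(-4934 + \frac{-126 + i \sqrt{8566} - 8442}{67}\right) = - 2691 \left(-4934 + \frac{-8568 + i \sqrt{8566}}{67}\right) = - 2691 \left(-4934 - \left(\frac{8568}{67} - \frac{i \sqrt{8566}}{67}\right)\right) = - 2691 \left(- \frac{339146}{67} + \frac{i \sqrt{8566}}{67}\right) = \frac{912641886}{67} - \frac{2691 i \sqrt{8566}}{67}$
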